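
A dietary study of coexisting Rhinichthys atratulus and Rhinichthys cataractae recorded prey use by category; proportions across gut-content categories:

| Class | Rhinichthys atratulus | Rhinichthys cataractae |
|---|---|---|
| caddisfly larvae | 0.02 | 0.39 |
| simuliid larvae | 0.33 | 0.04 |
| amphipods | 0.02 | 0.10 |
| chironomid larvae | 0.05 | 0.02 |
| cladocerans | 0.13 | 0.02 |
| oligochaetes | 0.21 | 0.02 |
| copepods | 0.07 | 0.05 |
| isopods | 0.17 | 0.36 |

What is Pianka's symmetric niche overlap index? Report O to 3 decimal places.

0.385

Σ p₁ᵢp₂ᵢ = 0.0078 + 0.0132 + 0.0020 + 0.0010 + 0.0026 + 0.0042 + 0.0035 + 0.0612 = 0.0955
Σp_1ᵢ² = 0.02² + 0.33² + 0.02² + 0.05² + 0.13² + 0.21² + 0.07² + 0.17² = 0.0004 + 0.1089 + 0.0004 + 0.0025 + 0.0169 + 0.0441 + 0.0049 + 0.0289 = 0.2070
Σp_2ᵢ² = 0.39² + 0.04² + 0.10² + 0.02² + 0.02² + 0.02² + 0.05² + 0.36² = 0.1521 + 0.0016 + 0.0100 + 0.0004 + 0.0004 + 0.0004 + 0.0025 + 0.1296 = 0.2970
O = 0.0955 / √(0.2070 × 0.2970) = 0.0955 / 0.247950 = 0.38516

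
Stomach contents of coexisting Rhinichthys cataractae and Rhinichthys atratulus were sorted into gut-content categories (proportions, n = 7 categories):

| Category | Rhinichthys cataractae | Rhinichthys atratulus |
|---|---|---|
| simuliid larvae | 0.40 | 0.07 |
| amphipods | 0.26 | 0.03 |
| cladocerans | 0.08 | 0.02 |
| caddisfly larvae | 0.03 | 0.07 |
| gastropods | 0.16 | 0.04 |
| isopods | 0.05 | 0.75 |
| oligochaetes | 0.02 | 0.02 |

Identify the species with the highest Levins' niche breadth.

Σp_cataᵢ² = 0.40² + 0.26² + 0.08² + 0.03² + 0.16² + 0.05² + 0.02² = 0.1600 + 0.0676 + 0.0064 + 0.0009 + 0.0256 + 0.0025 + 0.0004 = 0.2634
B_cata = 1 / 0.2634 = 3.7965
Σp_atraᵢ² = 0.07² + 0.03² + 0.02² + 0.07² + 0.04² + 0.75² + 0.02² = 0.0049 + 0.0009 + 0.0004 + 0.0049 + 0.0016 + 0.5625 + 0.0004 = 0.5756
B_atra = 1 / 0.5756 = 1.7373
Highest B → broadest niche (most generalist): Rhinichthys cataractae (B = 3.80).

Rhinichthys cataractae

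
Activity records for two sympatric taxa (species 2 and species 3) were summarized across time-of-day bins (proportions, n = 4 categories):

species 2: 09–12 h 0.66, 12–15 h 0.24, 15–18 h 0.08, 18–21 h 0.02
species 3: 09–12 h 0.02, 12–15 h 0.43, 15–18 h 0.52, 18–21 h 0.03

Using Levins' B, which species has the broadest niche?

Σp_2ᵢ² = 0.66² + 0.24² + 0.08² + 0.02² = 0.4356 + 0.0576 + 0.0064 + 0.0004 = 0.5000
B_2 = 1 / 0.5000 = 2.0000
Σp_3ᵢ² = 0.02² + 0.43² + 0.52² + 0.03² = 0.0004 + 0.1849 + 0.2704 + 0.0009 = 0.4566
B_3 = 1 / 0.4566 = 2.1901
Highest B → broadest niche (most generalist): species 3 (B = 2.19).

species 3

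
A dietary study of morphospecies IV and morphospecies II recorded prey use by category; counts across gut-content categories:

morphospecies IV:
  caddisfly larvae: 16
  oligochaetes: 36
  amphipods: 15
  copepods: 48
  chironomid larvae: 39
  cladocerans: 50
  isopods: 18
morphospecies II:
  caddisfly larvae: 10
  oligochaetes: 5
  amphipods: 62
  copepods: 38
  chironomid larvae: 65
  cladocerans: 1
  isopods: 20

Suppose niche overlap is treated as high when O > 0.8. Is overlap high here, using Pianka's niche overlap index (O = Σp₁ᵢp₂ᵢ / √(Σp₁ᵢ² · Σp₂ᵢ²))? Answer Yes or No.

No

Proportions for morphospecies IV (n=222): 16/222=0.0721, 36/222=0.1622, 15/222=0.0676, 48/222=0.2162, 39/222=0.1757, 50/222=0.2252, 18/222=0.0811
Proportions for morphospecies II (n=201): 10/201=0.0498, 5/201=0.0249, 62/201=0.3085, 38/201=0.1891, 65/201=0.3234, 1/201=0.0050, 20/201=0.0995
Σ p₁ᵢp₂ᵢ = 0.003591 + 0.004039 + 0.020855 + 0.040883 + 0.056821 + 0.001126 + 0.008069 = 0.135384
Σp_1ᵢ² = 0.0721² + 0.1622² + 0.0676² + 0.2162² + 0.1757² + 0.2252² + 0.0811² = 0.005198 + 0.026309 + 0.004570 + 0.046742 + 0.030870 + 0.050715 + 0.006577 = 0.170981
Σp_2ᵢ² = 0.0498² + 0.0249² + 0.3085² + 0.1891² + 0.3234² + 0.0050² + 0.0995² = 0.002480 + 0.000620 + 0.095172 + 0.035759 + 0.104588 + 0.000025 + 0.009900 = 0.248544
O = 0.135384 / √(0.170981 × 0.248544) = 0.135384 / 0.2061463 = 0.6567
O = 0.6567 < 0.8 → No.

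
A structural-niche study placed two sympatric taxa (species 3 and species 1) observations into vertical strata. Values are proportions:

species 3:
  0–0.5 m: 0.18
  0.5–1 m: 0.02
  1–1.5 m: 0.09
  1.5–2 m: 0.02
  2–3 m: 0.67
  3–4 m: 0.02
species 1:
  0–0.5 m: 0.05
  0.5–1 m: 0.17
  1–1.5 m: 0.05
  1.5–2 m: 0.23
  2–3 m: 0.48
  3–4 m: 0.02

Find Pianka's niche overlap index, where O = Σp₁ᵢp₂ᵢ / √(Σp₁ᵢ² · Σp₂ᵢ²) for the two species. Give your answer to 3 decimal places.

Σ p₁ᵢp₂ᵢ = 0.0090 + 0.0034 + 0.0045 + 0.0046 + 0.3216 + 0.0004 = 0.3435
Σp_1ᵢ² = 0.18² + 0.02² + 0.09² + 0.02² + 0.67² + 0.02² = 0.0324 + 0.0004 + 0.0081 + 0.0004 + 0.4489 + 0.0004 = 0.4906
Σp_2ᵢ² = 0.05² + 0.17² + 0.05² + 0.23² + 0.48² + 0.02² = 0.0025 + 0.0289 + 0.0025 + 0.0529 + 0.2304 + 0.0004 = 0.3176
O = 0.3435 / √(0.4906 × 0.3176) = 0.3435 / 0.394734 = 0.87021

0.870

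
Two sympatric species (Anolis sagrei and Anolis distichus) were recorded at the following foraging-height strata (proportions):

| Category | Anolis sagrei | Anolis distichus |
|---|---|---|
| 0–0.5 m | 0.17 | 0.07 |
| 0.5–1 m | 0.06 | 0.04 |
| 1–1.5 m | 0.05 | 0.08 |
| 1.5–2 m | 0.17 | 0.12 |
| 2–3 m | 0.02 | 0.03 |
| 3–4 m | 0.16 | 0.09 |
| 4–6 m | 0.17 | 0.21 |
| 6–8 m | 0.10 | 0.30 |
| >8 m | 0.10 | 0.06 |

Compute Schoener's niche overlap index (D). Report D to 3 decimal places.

Σ|p₁ᵢ − p₂ᵢ| = 0.10 + 0.02 + 0.03 + 0.05 + 0.01 + 0.07 + 0.04 + 0.20 + 0.04 = 0.56
D = 1 − ½ × 0.56 = 1 − 0.280 = 0.72000

0.720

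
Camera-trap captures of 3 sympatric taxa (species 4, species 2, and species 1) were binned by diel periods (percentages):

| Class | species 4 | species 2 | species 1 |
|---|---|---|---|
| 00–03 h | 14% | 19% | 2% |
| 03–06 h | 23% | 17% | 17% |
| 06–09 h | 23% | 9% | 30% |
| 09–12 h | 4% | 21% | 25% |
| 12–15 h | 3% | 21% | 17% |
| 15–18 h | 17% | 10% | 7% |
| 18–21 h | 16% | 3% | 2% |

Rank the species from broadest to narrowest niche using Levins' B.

species 2 > species 4 > species 1

Convert percentages to proportions (divide by 100).
Σp_4ᵢ² = 0.14² + 0.23² + 0.23² + 0.04² + 0.03² + 0.17² + 0.16² = 0.0196 + 0.0529 + 0.0529 + 0.0016 + 0.0009 + 0.0289 + 0.0256 = 0.1824
B_4 = 1 / 0.1824 = 5.4825
Σp_2ᵢ² = 0.19² + 0.17² + 0.09² + 0.21² + 0.21² + 0.10² + 0.03² = 0.0361 + 0.0289 + 0.0081 + 0.0441 + 0.0441 + 0.0100 + 0.0009 = 0.1722
B_2 = 1 / 0.1722 = 5.8072
Σp_1ᵢ² = 0.02² + 0.17² + 0.30² + 0.25² + 0.17² + 0.07² + 0.02² = 0.0004 + 0.0289 + 0.0900 + 0.0625 + 0.0289 + 0.0049 + 0.0004 = 0.2160
B_1 = 1 / 0.2160 = 4.6296
Ranking by B (broadest → narrowest): species 2 (5.81) > species 4 (5.48) > species 1 (4.63)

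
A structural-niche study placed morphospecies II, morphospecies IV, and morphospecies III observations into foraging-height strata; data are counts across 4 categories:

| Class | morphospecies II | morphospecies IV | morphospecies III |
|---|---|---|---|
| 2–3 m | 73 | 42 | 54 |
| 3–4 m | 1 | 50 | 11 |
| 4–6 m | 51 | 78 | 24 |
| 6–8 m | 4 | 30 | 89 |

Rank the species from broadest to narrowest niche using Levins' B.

morphospecies IV > morphospecies III > morphospecies II

Proportions for morphospecies II (n=129): 73/129=0.5659, 1/129=0.0078, 51/129=0.3953, 4/129=0.0310
Proportions for morphospecies IV (n=200): 42/200=0.2100, 50/200=0.2500, 78/200=0.3900, 30/200=0.1500
Proportions for morphospecies III (n=178): 54/178=0.3034, 11/178=0.0618, 24/178=0.1348, 89/178=0.5000
Σp_IIᵢ² = 0.5659² + 0.0078² + 0.3953² + 0.0310² = 0.320243 + 0.000061 + 0.156262 + 0.000961 = 0.477527
B_II = 1 / 0.477527 = 2.0941
Σp_IVᵢ² = 0.2100² + 0.2500² + 0.3900² + 0.1500² = 0.044100 + 0.062500 + 0.152100 + 0.022500 = 0.281200
B_IV = 1 / 0.281200 = 3.5562
Σp_IIIᵢ² = 0.3034² + 0.0618² + 0.1348² + 0.5000² = 0.092052 + 0.003819 + 0.018171 + 0.250000 = 0.364042
B_III = 1 / 0.364042 = 2.7469
Ranking by B (broadest → narrowest): morphospecies IV (3.56) > morphospecies III (2.75) > morphospecies II (2.09)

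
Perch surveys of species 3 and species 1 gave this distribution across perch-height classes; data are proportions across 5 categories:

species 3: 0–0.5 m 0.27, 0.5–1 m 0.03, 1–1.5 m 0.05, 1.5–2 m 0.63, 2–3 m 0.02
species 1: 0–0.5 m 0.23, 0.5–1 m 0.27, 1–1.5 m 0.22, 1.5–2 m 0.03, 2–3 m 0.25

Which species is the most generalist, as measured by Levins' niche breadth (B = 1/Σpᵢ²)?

Σp_3ᵢ² = 0.27² + 0.03² + 0.05² + 0.63² + 0.02² = 0.0729 + 0.0009 + 0.0025 + 0.3969 + 0.0004 = 0.4736
B_3 = 1 / 0.4736 = 2.1115
Σp_1ᵢ² = 0.23² + 0.27² + 0.22² + 0.03² + 0.25² = 0.0529 + 0.0729 + 0.0484 + 0.0009 + 0.0625 = 0.2376
B_1 = 1 / 0.2376 = 4.2088
Highest B → broadest niche (most generalist): species 1 (B = 4.21).

species 1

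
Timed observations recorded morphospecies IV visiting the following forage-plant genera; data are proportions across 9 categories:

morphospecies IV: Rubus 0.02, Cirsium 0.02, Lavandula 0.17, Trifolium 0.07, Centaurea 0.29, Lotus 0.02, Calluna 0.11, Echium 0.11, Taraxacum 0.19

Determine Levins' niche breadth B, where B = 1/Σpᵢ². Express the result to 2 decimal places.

Σpᵢ² = 0.02² + 0.02² + 0.17² + 0.07² + 0.29² + 0.02² + 0.11² + 0.11² + 0.19² = 0.0004 + 0.0004 + 0.0289 + 0.0049 + 0.0841 + 0.0004 + 0.0121 + 0.0121 + 0.0361 = 0.1794
B = 1 / 0.1794 = 5.5741

5.57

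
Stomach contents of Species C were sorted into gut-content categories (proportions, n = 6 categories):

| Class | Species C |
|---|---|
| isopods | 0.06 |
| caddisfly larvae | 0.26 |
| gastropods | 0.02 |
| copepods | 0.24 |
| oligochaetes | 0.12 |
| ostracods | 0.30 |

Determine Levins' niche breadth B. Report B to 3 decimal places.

Σpᵢ² = 0.06² + 0.26² + 0.02² + 0.24² + 0.12² + 0.30² = 0.0036 + 0.0676 + 0.0004 + 0.0576 + 0.0144 + 0.0900 = 0.2336
B = 1 / 0.2336 = 4.28082

4.281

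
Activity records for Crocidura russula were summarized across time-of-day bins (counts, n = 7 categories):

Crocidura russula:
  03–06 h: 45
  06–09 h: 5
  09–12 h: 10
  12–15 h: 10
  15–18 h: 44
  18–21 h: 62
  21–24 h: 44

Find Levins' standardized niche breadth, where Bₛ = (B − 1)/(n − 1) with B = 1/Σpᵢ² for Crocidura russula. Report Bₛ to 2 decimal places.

Proportions for Crocidura russula (n=220): 45/220=0.2045, 5/220=0.0227, 10/220=0.0455, 10/220=0.0455, 44/220=0.2000, 62/220=0.2818, 44/220=0.2000
Σpᵢ² = 0.2045² + 0.0227² + 0.0455² + 0.0455² + 0.2000² + 0.2818² + 0.2000² = 0.041820 + 0.000515 + 0.002070 + 0.002070 + 0.040000 + 0.079411 + 0.040000 = 0.205886
B = 1 / 0.205886 = 4.8571
Bₛ = (B − 1)/(n − 1) = (4.8571 − 1)/(7 − 1) = 3.8571/6 = 0.6429

0.64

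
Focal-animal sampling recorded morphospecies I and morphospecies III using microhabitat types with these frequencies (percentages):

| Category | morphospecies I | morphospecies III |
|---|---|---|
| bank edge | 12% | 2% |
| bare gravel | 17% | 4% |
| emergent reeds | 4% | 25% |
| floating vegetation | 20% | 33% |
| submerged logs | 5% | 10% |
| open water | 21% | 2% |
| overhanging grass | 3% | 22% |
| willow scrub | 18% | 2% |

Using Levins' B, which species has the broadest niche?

morphospecies I

Convert percentages to proportions (divide by 100).
Σp_Iᵢ² = 0.12² + 0.17² + 0.04² + 0.20² + 0.05² + 0.21² + 0.03² + 0.18² = 0.0144 + 0.0289 + 0.0016 + 0.0400 + 0.0025 + 0.0441 + 0.0009 + 0.0324 = 0.1648
B_I = 1 / 0.1648 = 6.0680
Σp_IIIᵢ² = 0.02² + 0.04² + 0.25² + 0.33² + 0.10² + 0.02² + 0.22² + 0.02² = 0.0004 + 0.0016 + 0.0625 + 0.1089 + 0.0100 + 0.0004 + 0.0484 + 0.0004 = 0.2326
B_III = 1 / 0.2326 = 4.2992
Highest B → broadest niche (most generalist): morphospecies I (B = 6.07).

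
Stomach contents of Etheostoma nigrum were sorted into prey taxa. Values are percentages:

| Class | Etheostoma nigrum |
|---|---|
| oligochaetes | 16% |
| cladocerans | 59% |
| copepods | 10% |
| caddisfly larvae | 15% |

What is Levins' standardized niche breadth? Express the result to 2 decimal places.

Convert percentages to proportions (divide by 100).
Σpᵢ² = 0.16² + 0.59² + 0.10² + 0.15² = 0.0256 + 0.3481 + 0.0100 + 0.0225 = 0.4062
B = 1 / 0.4062 = 2.4618
Bₛ = (B − 1)/(n − 1) = (2.4618 − 1)/(4 − 1) = 1.4618/3 = 0.4873

0.49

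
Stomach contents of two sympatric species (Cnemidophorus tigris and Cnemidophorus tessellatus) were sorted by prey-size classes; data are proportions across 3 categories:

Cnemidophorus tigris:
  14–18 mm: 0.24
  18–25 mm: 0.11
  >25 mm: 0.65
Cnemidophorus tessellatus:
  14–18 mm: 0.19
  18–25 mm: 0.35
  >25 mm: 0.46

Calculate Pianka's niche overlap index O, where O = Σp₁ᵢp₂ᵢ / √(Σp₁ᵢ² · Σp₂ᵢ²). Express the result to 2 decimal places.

Σ p₁ᵢp₂ᵢ = 0.0456 + 0.0385 + 0.2990 = 0.3831
Σp_1ᵢ² = 0.24² + 0.11² + 0.65² = 0.0576 + 0.0121 + 0.4225 = 0.4922
Σp_2ᵢ² = 0.19² + 0.35² + 0.46² = 0.0361 + 0.1225 + 0.2116 = 0.3702
O = 0.3831 / √(0.4922 × 0.3702) = 0.3831 / 0.42686 = 0.8975

0.90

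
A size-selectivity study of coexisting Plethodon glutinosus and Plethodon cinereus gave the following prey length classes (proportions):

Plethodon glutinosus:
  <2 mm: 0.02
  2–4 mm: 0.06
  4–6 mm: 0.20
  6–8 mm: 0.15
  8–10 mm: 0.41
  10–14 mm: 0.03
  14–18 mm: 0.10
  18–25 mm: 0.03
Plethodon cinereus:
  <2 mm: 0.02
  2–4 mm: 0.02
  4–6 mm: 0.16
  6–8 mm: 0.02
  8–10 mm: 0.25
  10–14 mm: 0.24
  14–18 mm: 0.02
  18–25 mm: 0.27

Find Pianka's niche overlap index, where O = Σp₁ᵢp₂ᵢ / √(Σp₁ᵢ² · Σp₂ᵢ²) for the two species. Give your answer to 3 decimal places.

0.671

Σ p₁ᵢp₂ᵢ = 0.0004 + 0.0012 + 0.0320 + 0.0030 + 0.1025 + 0.0072 + 0.0020 + 0.0081 = 0.1564
Σp_1ᵢ² = 0.02² + 0.06² + 0.20² + 0.15² + 0.41² + 0.03² + 0.10² + 0.03² = 0.0004 + 0.0036 + 0.0400 + 0.0225 + 0.1681 + 0.0009 + 0.0100 + 0.0009 = 0.2464
Σp_2ᵢ² = 0.02² + 0.02² + 0.16² + 0.02² + 0.25² + 0.24² + 0.02² + 0.27² = 0.0004 + 0.0004 + 0.0256 + 0.0004 + 0.0625 + 0.0576 + 0.0004 + 0.0729 = 0.2202
O = 0.1564 / √(0.2464 × 0.2202) = 0.1564 / 0.232932 = 0.67144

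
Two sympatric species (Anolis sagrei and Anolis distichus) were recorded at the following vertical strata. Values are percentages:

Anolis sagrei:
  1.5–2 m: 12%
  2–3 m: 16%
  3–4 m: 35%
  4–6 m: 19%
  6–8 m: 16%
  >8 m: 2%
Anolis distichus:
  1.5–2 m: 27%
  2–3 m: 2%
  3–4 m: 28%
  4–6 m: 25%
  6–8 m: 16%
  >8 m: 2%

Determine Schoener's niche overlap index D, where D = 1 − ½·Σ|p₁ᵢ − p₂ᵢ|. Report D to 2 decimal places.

Convert percentages to proportions (divide by 100).
Σ|p₁ᵢ − p₂ᵢ| = 0.15 + 0.14 + 0.07 + 0.06 + 0.00 + 0.00 = 0.42
D = 1 − ½ × 0.42 = 1 − 0.210 = 0.7900

0.79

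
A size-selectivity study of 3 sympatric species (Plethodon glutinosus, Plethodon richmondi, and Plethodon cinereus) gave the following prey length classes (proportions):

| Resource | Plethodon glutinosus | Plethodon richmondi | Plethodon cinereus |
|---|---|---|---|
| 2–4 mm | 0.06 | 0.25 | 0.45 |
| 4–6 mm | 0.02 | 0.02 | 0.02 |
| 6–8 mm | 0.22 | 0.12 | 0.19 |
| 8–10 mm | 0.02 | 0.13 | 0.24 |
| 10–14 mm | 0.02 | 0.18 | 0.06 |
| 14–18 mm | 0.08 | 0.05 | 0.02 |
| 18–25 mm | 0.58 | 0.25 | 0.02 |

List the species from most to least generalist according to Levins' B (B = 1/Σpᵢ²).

Σp_glutᵢ² = 0.06² + 0.02² + 0.22² + 0.02² + 0.02² + 0.08² + 0.58² = 0.0036 + 0.0004 + 0.0484 + 0.0004 + 0.0004 + 0.0064 + 0.3364 = 0.3960
B_glut = 1 / 0.3960 = 2.5253
Σp_richᵢ² = 0.25² + 0.02² + 0.12² + 0.13² + 0.18² + 0.05² + 0.25² = 0.0625 + 0.0004 + 0.0144 + 0.0169 + 0.0324 + 0.0025 + 0.0625 = 0.1916
B_rich = 1 / 0.1916 = 5.2192
Σp_cineᵢ² = 0.45² + 0.02² + 0.19² + 0.24² + 0.06² + 0.02² + 0.02² = 0.2025 + 0.0004 + 0.0361 + 0.0576 + 0.0036 + 0.0004 + 0.0004 = 0.3010
B_cine = 1 / 0.3010 = 3.3223
Ranking by B (broadest → narrowest): Plethodon richmondi (5.22) > Plethodon cinereus (3.32) > Plethodon glutinosus (2.53)

Plethodon richmondi > Plethodon cinereus > Plethodon glutinosus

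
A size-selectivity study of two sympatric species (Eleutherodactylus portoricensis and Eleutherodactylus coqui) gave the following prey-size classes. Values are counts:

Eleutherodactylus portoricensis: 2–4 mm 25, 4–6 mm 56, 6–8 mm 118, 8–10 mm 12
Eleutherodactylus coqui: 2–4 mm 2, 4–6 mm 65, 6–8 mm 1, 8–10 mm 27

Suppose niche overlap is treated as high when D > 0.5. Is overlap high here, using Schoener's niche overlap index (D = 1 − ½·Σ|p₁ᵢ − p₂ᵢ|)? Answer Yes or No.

No

Proportions for Eleutherodactylus portoricensis (n=211): 25/211=0.1185, 56/211=0.2654, 118/211=0.5592, 12/211=0.0569
Proportions for Eleutherodactylus coqui (n=95): 2/95=0.0211, 65/95=0.6842, 1/95=0.0105, 27/95=0.2842
Σ|p₁ᵢ − p₂ᵢ| = 0.0974 + 0.4188 + 0.5487 + 0.2273 = 1.2922
D = 1 − ½ × 1.2922 = 1 − 0.64610 = 0.35390
D = 0.35390 < 0.5 → No.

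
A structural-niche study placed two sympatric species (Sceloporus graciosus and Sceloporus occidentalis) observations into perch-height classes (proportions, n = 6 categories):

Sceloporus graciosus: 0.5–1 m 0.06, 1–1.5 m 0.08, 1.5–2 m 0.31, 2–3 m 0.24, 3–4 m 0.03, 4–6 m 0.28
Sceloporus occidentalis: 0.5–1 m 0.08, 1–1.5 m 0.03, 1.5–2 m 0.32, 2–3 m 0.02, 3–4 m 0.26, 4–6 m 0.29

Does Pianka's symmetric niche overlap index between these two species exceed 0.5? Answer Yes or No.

Yes

Σ p₁ᵢp₂ᵢ = 0.0048 + 0.0024 + 0.0992 + 0.0048 + 0.0078 + 0.0812 = 0.2002
Σp_1ᵢ² = 0.06² + 0.08² + 0.31² + 0.24² + 0.03² + 0.28² = 0.0036 + 0.0064 + 0.0961 + 0.0576 + 0.0009 + 0.0784 = 0.2430
Σp_2ᵢ² = 0.08² + 0.03² + 0.32² + 0.02² + 0.26² + 0.29² = 0.0064 + 0.0009 + 0.1024 + 0.0004 + 0.0676 + 0.0841 = 0.2618
O = 0.2002 / √(0.2430 × 0.2618) = 0.2002 / 0.25222 = 0.7938
O = 0.7938 > 0.5 → Yes.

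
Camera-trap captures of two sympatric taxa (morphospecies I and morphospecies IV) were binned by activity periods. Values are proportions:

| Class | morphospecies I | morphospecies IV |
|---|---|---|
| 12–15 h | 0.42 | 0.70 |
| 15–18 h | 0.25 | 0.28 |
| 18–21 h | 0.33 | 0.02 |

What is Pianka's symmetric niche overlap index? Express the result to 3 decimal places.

0.833

Σ p₁ᵢp₂ᵢ = 0.2940 + 0.0700 + 0.0066 = 0.3706
Σp_1ᵢ² = 0.42² + 0.25² + 0.33² = 0.1764 + 0.0625 + 0.1089 = 0.3478
Σp_2ᵢ² = 0.70² + 0.28² + 0.02² = 0.4900 + 0.0784 + 0.0004 = 0.5688
O = 0.3706 / √(0.3478 × 0.5688) = 0.3706 / 0.444779 = 0.83322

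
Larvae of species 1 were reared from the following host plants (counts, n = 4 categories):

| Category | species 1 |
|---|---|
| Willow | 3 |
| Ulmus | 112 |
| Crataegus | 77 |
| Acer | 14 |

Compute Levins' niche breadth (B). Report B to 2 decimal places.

2.27

Proportions for species 1 (n=206): 3/206=0.0146, 112/206=0.5437, 77/206=0.3738, 14/206=0.0680
Σpᵢ² = 0.0146² + 0.5437² + 0.3738² + 0.0680² = 0.000213 + 0.295610 + 0.139726 + 0.004624 = 0.440173
B = 1 / 0.440173 = 2.2718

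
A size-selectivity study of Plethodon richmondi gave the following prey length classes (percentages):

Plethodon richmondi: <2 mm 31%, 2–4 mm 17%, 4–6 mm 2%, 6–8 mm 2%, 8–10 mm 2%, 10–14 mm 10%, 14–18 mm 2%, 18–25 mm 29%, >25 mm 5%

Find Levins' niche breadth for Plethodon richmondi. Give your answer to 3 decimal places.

Convert percentages to proportions (divide by 100).
Σpᵢ² = 0.31² + 0.17² + 0.02² + 0.02² + 0.02² + 0.10² + 0.02² + 0.29² + 0.05² = 0.0961 + 0.0289 + 0.0004 + 0.0004 + 0.0004 + 0.0100 + 0.0004 + 0.0841 + 0.0025 = 0.2232
B = 1 / 0.2232 = 4.48029

4.480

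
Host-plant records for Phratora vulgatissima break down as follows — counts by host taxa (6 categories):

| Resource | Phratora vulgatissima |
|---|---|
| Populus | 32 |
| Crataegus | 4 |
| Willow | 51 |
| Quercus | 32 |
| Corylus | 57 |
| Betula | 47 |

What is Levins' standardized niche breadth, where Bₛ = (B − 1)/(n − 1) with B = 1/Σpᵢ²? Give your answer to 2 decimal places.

0.78

Proportions for Phratora vulgatissima (n=223): 32/223=0.1435, 4/223=0.0179, 51/223=0.2287, 32/223=0.1435, 57/223=0.2556, 47/223=0.2108
Σpᵢ² = 0.1435² + 0.0179² + 0.2287² + 0.1435² + 0.2556² + 0.2108² = 0.020592 + 0.000320 + 0.052304 + 0.020592 + 0.065331 + 0.044437 = 0.203576
B = 1 / 0.203576 = 4.9122
Bₛ = (B − 1)/(n − 1) = (4.9122 − 1)/(6 − 1) = 3.9122/5 = 0.7824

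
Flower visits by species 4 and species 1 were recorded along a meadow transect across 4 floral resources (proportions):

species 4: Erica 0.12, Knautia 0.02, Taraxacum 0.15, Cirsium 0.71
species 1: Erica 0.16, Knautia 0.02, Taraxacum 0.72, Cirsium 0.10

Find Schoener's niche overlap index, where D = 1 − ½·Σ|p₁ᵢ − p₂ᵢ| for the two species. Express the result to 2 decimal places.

Σ|p₁ᵢ − p₂ᵢ| = 0.04 + 0.00 + 0.57 + 0.61 = 1.22
D = 1 − ½ × 1.22 = 1 − 0.610 = 0.3900

0.39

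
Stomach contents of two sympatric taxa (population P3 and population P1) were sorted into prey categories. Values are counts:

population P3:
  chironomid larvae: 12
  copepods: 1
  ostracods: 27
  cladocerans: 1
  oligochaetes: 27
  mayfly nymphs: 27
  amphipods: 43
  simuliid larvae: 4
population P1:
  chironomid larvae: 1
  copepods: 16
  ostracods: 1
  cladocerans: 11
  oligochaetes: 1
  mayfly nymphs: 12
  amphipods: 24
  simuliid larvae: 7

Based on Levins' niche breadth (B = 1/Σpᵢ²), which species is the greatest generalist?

Proportions for population P3 (n=142): 12/142=0.0845, 1/142=0.0070, 27/142=0.1901, 1/142=0.0070, 27/142=0.1901, 27/142=0.1901, 43/142=0.3028, 4/142=0.0282
Proportions for population P1 (n=73): 1/73=0.0137, 16/73=0.2192, 1/73=0.0137, 11/73=0.1507, 1/73=0.0137, 12/73=0.1644, 24/73=0.3288, 7/73=0.0959
Σp_P3ᵢ² = 0.0845² + 0.0070² + 0.1901² + 0.0070² + 0.1901² + 0.1901² + 0.3028² + 0.0282² = 0.007140 + 0.000049 + 0.036138 + 0.000049 + 0.036138 + 0.036138 + 0.091688 + 0.000795 = 0.208135
B_P3 = 1 / 0.208135 = 4.8046
Σp_P1ᵢ² = 0.0137² + 0.2192² + 0.0137² + 0.1507² + 0.0137² + 0.1644² + 0.3288² + 0.0959² = 0.000188 + 0.048049 + 0.000188 + 0.022710 + 0.000188 + 0.027027 + 0.108109 + 0.009197 = 0.215656
B_P1 = 1 / 0.215656 = 4.6370
Highest B → broadest niche (most generalist): population P3 (B = 4.80).

population P3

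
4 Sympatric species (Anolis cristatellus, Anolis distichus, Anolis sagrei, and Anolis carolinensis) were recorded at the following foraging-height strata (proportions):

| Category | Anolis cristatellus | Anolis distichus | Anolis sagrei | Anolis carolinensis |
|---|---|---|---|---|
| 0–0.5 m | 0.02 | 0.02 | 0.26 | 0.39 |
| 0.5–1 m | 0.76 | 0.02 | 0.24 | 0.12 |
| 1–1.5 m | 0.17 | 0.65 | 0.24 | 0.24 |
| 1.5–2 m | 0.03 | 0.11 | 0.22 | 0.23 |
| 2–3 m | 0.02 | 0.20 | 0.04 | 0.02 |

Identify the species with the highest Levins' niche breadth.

Σp_crisᵢ² = 0.02² + 0.76² + 0.17² + 0.03² + 0.02² = 0.0004 + 0.5776 + 0.0289 + 0.0009 + 0.0004 = 0.6082
B_cris = 1 / 0.6082 = 1.6442
Σp_distᵢ² = 0.02² + 0.02² + 0.65² + 0.11² + 0.20² = 0.0004 + 0.0004 + 0.4225 + 0.0121 + 0.0400 = 0.4754
B_dist = 1 / 0.4754 = 2.1035
Σp_sagrᵢ² = 0.26² + 0.24² + 0.24² + 0.22² + 0.04² = 0.0676 + 0.0576 + 0.0576 + 0.0484 + 0.0016 = 0.2328
B_sagr = 1 / 0.2328 = 4.2955
Σp_caroᵢ² = 0.39² + 0.12² + 0.24² + 0.23² + 0.02² = 0.1521 + 0.0144 + 0.0576 + 0.0529 + 0.0004 = 0.2774
B_caro = 1 / 0.2774 = 3.6049
Highest B → broadest niche (most generalist): Anolis sagrei (B = 4.30).

Anolis sagrei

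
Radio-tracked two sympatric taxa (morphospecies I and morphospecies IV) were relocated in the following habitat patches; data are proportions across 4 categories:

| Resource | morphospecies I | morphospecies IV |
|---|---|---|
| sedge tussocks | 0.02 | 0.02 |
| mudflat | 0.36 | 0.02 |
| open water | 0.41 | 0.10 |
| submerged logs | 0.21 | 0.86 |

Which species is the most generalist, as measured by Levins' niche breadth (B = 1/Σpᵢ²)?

morphospecies I

Σp_Iᵢ² = 0.02² + 0.36² + 0.41² + 0.21² = 0.0004 + 0.1296 + 0.1681 + 0.0441 = 0.3422
B_I = 1 / 0.3422 = 2.9223
Σp_IVᵢ² = 0.02² + 0.02² + 0.10² + 0.86² = 0.0004 + 0.0004 + 0.0100 + 0.7396 = 0.7504
B_IV = 1 / 0.7504 = 1.3326
Highest B → broadest niche (most generalist): morphospecies I (B = 2.92).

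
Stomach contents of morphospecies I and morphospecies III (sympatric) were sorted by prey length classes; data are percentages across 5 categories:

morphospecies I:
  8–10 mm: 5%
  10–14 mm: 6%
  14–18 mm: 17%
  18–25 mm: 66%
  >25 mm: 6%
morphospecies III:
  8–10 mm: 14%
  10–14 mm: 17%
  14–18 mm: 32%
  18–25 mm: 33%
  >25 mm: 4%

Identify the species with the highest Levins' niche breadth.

Convert percentages to proportions (divide by 100).
Σp_Iᵢ² = 0.05² + 0.06² + 0.17² + 0.66² + 0.06² = 0.0025 + 0.0036 + 0.0289 + 0.4356 + 0.0036 = 0.4742
B_I = 1 / 0.4742 = 2.1088
Σp_IIIᵢ² = 0.14² + 0.17² + 0.32² + 0.33² + 0.04² = 0.0196 + 0.0289 + 0.1024 + 0.1089 + 0.0016 = 0.2614
B_III = 1 / 0.2614 = 3.8256
Highest B → broadest niche (most generalist): morphospecies III (B = 3.83).

morphospecies III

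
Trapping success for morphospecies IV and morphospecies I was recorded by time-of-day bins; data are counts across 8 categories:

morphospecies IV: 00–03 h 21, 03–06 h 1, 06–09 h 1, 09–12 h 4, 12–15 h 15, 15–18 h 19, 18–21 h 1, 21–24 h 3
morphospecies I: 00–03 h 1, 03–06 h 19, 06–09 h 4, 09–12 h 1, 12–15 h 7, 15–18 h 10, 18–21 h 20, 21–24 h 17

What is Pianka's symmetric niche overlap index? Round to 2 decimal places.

Proportions for morphospecies IV (n=65): 21/65=0.3231, 1/65=0.0154, 1/65=0.0154, 4/65=0.0615, 15/65=0.2308, 19/65=0.2923, 1/65=0.0154, 3/65=0.0462
Proportions for morphospecies I (n=79): 1/79=0.0127, 19/79=0.2405, 4/79=0.0506, 1/79=0.0127, 7/79=0.0886, 10/79=0.1266, 20/79=0.2532, 17/79=0.2152
Σ p₁ᵢp₂ᵢ = 0.004103 + 0.003704 + 0.000779 + 0.000781 + 0.020449 + 0.037005 + 0.003899 + 0.009942 = 0.080662
Σp_1ᵢ² = 0.3231² + 0.0154² + 0.0154² + 0.0615² + 0.2308² + 0.2923² + 0.0154² + 0.0462² = 0.104394 + 0.000237 + 0.000237 + 0.003782 + 0.053269 + 0.085439 + 0.000237 + 0.002134 = 0.249729
Σp_2ᵢ² = 0.0127² + 0.2405² + 0.0506² + 0.0127² + 0.0886² + 0.1266² + 0.2532² + 0.2152² = 0.000161 + 0.057840 + 0.002560 + 0.000161 + 0.007850 + 0.016028 + 0.064110 + 0.046311 = 0.195021
O = 0.080662 / √(0.249729 × 0.195021) = 0.080662 / 0.2206862 = 0.3655

0.37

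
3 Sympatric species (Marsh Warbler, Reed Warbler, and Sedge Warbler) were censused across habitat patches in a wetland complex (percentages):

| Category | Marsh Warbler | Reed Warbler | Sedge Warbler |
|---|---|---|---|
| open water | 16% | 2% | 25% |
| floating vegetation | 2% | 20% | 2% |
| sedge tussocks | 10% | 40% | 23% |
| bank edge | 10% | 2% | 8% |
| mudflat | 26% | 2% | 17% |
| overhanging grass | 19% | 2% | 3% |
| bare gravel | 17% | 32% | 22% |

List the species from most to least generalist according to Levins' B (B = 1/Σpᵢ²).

Marsh Warbler > Sedge Warbler > Reed Warbler

Convert percentages to proportions (divide by 100).
Σp_Marsᵢ² = 0.16² + 0.02² + 0.10² + 0.10² + 0.26² + 0.19² + 0.17² = 0.0256 + 0.0004 + 0.0100 + 0.0100 + 0.0676 + 0.0361 + 0.0289 = 0.1786
B_Mars = 1 / 0.1786 = 5.5991
Σp_Reedᵢ² = 0.02² + 0.20² + 0.40² + 0.02² + 0.02² + 0.02² + 0.32² = 0.0004 + 0.0400 + 0.1600 + 0.0004 + 0.0004 + 0.0004 + 0.1024 = 0.3040
B_Reed = 1 / 0.3040 = 3.2895
Σp_Sedgᵢ² = 0.25² + 0.02² + 0.23² + 0.08² + 0.17² + 0.03² + 0.22² = 0.0625 + 0.0004 + 0.0529 + 0.0064 + 0.0289 + 0.0009 + 0.0484 = 0.2004
B_Sedg = 1 / 0.2004 = 4.9900
Ranking by B (broadest → narrowest): Marsh Warbler (5.60) > Sedge Warbler (4.99) > Reed Warbler (3.29)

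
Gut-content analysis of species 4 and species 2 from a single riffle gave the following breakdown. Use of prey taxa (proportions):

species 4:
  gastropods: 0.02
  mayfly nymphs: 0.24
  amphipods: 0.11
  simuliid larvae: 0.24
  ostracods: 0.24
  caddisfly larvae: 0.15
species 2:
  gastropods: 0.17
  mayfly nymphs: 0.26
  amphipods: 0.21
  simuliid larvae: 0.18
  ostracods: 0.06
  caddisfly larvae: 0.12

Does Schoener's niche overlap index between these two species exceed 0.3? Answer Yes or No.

Yes

Σ|p₁ᵢ − p₂ᵢ| = 0.15 + 0.02 + 0.10 + 0.06 + 0.18 + 0.03 = 0.54
D = 1 − ½ × 0.54 = 1 − 0.270 = 0.7300
D = 0.7300 > 0.3 → Yes.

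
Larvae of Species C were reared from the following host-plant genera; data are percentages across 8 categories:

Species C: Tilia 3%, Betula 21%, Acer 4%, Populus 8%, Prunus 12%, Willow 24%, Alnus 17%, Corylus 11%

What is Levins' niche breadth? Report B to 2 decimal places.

Convert percentages to proportions (divide by 100).
Σpᵢ² = 0.03² + 0.21² + 0.04² + 0.08² + 0.12² + 0.24² + 0.17² + 0.11² = 0.0009 + 0.0441 + 0.0016 + 0.0064 + 0.0144 + 0.0576 + 0.0289 + 0.0121 = 0.1660
B = 1 / 0.1660 = 6.0241

6.02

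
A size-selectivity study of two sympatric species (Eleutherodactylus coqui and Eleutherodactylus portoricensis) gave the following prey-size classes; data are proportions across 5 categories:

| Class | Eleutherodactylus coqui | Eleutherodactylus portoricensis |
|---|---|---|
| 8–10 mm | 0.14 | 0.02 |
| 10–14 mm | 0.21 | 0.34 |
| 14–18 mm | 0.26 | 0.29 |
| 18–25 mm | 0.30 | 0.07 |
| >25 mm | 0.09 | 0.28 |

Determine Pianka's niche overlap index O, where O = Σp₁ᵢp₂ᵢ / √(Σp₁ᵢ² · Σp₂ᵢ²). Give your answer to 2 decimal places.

0.77

Σ p₁ᵢp₂ᵢ = 0.0028 + 0.0714 + 0.0754 + 0.0210 + 0.0252 = 0.1958
Σp_1ᵢ² = 0.14² + 0.21² + 0.26² + 0.30² + 0.09² = 0.0196 + 0.0441 + 0.0676 + 0.0900 + 0.0081 = 0.2294
Σp_2ᵢ² = 0.02² + 0.34² + 0.29² + 0.07² + 0.28² = 0.0004 + 0.1156 + 0.0841 + 0.0049 + 0.0784 = 0.2834
O = 0.1958 / √(0.2294 × 0.2834) = 0.1958 / 0.25497 = 0.7679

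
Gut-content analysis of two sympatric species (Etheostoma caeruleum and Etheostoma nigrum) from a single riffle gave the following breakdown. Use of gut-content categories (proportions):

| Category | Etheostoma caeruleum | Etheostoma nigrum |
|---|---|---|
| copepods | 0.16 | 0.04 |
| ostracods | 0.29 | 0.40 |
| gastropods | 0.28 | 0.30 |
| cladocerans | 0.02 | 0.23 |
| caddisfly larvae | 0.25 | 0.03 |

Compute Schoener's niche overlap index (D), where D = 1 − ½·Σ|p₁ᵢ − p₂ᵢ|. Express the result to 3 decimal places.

0.660

Σ|p₁ᵢ − p₂ᵢ| = 0.12 + 0.11 + 0.02 + 0.21 + 0.22 = 0.68
D = 1 − ½ × 0.68 = 1 − 0.340 = 0.66000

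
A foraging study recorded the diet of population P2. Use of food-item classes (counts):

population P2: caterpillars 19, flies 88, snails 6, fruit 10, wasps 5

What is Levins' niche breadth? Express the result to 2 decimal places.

Proportions for population P2 (n=128): 19/128=0.1484, 88/128=0.6875, 6/128=0.0469, 10/128=0.0781, 5/128=0.0391
Σpᵢ² = 0.1484² + 0.6875² + 0.0469² + 0.0781² + 0.0391² = 0.022023 + 0.472656 + 0.002200 + 0.006100 + 0.001529 = 0.504508
B = 1 / 0.504508 = 1.9821

1.98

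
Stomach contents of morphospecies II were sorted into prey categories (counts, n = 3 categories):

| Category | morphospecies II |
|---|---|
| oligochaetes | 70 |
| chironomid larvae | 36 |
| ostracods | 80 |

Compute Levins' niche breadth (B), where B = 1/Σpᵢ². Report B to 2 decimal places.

2.75

Proportions for morphospecies II (n=186): 70/186=0.3763, 36/186=0.1935, 80/186=0.4301
Σpᵢ² = 0.3763² + 0.1935² + 0.4301² = 0.141602 + 0.037442 + 0.184986 = 0.364030
B = 1 / 0.364030 = 2.7470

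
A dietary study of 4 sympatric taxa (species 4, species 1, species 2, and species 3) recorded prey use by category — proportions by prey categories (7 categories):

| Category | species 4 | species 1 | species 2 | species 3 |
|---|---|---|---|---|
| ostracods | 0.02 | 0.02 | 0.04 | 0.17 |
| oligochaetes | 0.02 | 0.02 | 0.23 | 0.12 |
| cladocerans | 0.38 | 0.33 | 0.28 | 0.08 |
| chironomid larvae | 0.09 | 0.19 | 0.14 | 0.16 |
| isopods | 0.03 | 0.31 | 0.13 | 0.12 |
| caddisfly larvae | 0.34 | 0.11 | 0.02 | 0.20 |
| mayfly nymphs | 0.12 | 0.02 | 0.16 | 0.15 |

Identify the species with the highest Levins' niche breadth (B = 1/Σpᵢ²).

species 3

Σp_4ᵢ² = 0.02² + 0.02² + 0.38² + 0.09² + 0.03² + 0.34² + 0.12² = 0.0004 + 0.0004 + 0.1444 + 0.0081 + 0.0009 + 0.1156 + 0.0144 = 0.2842
B_4 = 1 / 0.2842 = 3.5186
Σp_1ᵢ² = 0.02² + 0.02² + 0.33² + 0.19² + 0.31² + 0.11² + 0.02² = 0.0004 + 0.0004 + 0.1089 + 0.0361 + 0.0961 + 0.0121 + 0.0004 = 0.2544
B_1 = 1 / 0.2544 = 3.9308
Σp_2ᵢ² = 0.04² + 0.23² + 0.28² + 0.14² + 0.13² + 0.02² + 0.16² = 0.0016 + 0.0529 + 0.0784 + 0.0196 + 0.0169 + 0.0004 + 0.0256 = 0.1954
B_2 = 1 / 0.1954 = 5.1177
Σp_3ᵢ² = 0.17² + 0.12² + 0.08² + 0.16² + 0.12² + 0.20² + 0.15² = 0.0289 + 0.0144 + 0.0064 + 0.0256 + 0.0144 + 0.0400 + 0.0225 = 0.1522
B_3 = 1 / 0.1522 = 6.5703
Highest B → broadest niche (most generalist): species 3 (B = 6.57).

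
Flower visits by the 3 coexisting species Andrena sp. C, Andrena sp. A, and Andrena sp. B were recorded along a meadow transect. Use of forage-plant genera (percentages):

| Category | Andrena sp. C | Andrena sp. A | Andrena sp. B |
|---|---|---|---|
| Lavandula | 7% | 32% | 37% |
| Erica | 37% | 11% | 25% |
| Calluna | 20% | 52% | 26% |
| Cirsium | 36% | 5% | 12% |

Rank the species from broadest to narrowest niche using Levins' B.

Andrena sp. B > Andrena sp. C > Andrena sp. A

Convert percentages to proportions (divide by 100).
Σp_Cᵢ² = 0.07² + 0.37² + 0.20² + 0.36² = 0.0049 + 0.1369 + 0.0400 + 0.1296 = 0.3114
B_C = 1 / 0.3114 = 3.2113
Σp_Aᵢ² = 0.32² + 0.11² + 0.52² + 0.05² = 0.1024 + 0.0121 + 0.2704 + 0.0025 = 0.3874
B_A = 1 / 0.3874 = 2.5813
Σp_Bᵢ² = 0.37² + 0.25² + 0.26² + 0.12² = 0.1369 + 0.0625 + 0.0676 + 0.0144 = 0.2814
B_B = 1 / 0.2814 = 3.5537
Ranking by B (broadest → narrowest): Andrena sp. B (3.55) > Andrena sp. C (3.21) > Andrena sp. A (2.58)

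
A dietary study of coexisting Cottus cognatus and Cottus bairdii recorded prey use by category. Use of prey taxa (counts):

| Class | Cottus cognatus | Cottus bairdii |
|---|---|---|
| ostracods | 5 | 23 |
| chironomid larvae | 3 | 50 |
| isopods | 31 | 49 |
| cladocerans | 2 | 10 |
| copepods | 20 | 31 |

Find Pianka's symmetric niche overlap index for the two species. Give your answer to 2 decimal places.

Proportions for Cottus cognatus (n=61): 5/61=0.0820, 3/61=0.0492, 31/61=0.5082, 2/61=0.0328, 20/61=0.3279
Proportions for Cottus bairdii (n=163): 23/163=0.1411, 50/163=0.3067, 49/163=0.3006, 10/163=0.0613, 31/163=0.1902
Σ p₁ᵢp₂ᵢ = 0.011570 + 0.015090 + 0.152765 + 0.002011 + 0.062367 = 0.243803
Σp_1ᵢ² = 0.0820² + 0.0492² + 0.5082² + 0.0328² + 0.3279² = 0.006724 + 0.002421 + 0.258267 + 0.001076 + 0.107518 = 0.376006
Σp_2ᵢ² = 0.1411² + 0.3067² + 0.3006² + 0.0613² + 0.1902² = 0.019909 + 0.094065 + 0.090360 + 0.003758 + 0.036176 = 0.244268
O = 0.243803 / √(0.376006 × 0.244268) = 0.243803 / 0.3030614 = 0.8045

0.80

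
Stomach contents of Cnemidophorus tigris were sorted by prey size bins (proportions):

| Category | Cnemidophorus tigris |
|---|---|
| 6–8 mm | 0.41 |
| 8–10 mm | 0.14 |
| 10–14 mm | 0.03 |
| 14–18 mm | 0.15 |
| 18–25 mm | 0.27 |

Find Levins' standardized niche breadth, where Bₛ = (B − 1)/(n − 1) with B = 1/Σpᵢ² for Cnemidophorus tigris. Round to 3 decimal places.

0.630

Σpᵢ² = 0.41² + 0.14² + 0.03² + 0.15² + 0.27² = 0.1681 + 0.0196 + 0.0009 + 0.0225 + 0.0729 = 0.2840
B = 1 / 0.2840 = 3.52113
Bₛ = (B − 1)/(n − 1) = (3.52113 − 1)/(5 − 1) = 2.52113/4 = 0.63028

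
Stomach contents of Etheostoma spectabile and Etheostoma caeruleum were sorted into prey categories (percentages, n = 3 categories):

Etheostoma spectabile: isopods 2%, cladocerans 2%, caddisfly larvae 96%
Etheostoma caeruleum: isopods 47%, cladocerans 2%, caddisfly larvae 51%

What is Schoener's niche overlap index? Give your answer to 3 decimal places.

Convert percentages to proportions (divide by 100).
Σ|p₁ᵢ − p₂ᵢ| = 0.45 + 0.00 + 0.45 = 0.90
D = 1 − ½ × 0.90 = 1 − 0.450 = 0.55000

0.550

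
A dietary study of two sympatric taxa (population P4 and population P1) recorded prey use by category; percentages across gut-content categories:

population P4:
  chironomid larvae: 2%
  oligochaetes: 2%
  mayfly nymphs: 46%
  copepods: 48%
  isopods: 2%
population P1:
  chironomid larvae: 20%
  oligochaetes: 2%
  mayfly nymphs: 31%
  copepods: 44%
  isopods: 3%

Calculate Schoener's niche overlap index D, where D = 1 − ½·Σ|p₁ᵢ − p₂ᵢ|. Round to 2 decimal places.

0.81

Convert percentages to proportions (divide by 100).
Σ|p₁ᵢ − p₂ᵢ| = 0.18 + 0.00 + 0.15 + 0.04 + 0.01 = 0.38
D = 1 − ½ × 0.38 = 1 − 0.190 = 0.8100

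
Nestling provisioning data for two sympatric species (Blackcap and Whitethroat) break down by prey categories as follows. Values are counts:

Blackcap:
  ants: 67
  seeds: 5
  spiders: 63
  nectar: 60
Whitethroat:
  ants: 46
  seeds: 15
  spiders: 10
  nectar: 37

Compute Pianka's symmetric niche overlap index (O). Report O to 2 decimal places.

0.89

Proportions for Blackcap (n=195): 67/195=0.3436, 5/195=0.0256, 63/195=0.3231, 60/195=0.3077
Proportions for Whitethroat (n=108): 46/108=0.4259, 15/108=0.1389, 10/108=0.0926, 37/108=0.3426
Σ p₁ᵢp₂ᵢ = 0.146339 + 0.003556 + 0.029919 + 0.105418 = 0.285232
Σp_1ᵢ² = 0.3436² + 0.0256² + 0.3231² + 0.3077² = 0.118061 + 0.000655 + 0.104394 + 0.094679 = 0.317789
Σp_2ᵢ² = 0.4259² + 0.1389² + 0.0926² + 0.3426² = 0.181391 + 0.019293 + 0.008575 + 0.117375 = 0.326634
O = 0.285232 / √(0.317789 × 0.326634) = 0.285232 / 0.3221811 = 0.8853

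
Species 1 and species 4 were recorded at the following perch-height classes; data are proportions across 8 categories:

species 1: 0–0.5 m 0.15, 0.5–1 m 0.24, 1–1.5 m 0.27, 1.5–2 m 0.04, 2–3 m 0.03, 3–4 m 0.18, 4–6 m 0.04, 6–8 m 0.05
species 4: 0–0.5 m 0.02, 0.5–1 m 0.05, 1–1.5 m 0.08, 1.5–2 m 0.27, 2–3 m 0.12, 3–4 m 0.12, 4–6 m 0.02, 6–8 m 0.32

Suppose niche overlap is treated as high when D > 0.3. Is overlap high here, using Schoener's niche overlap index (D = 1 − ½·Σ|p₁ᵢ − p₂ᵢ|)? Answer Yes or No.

Yes

Σ|p₁ᵢ − p₂ᵢ| = 0.13 + 0.19 + 0.19 + 0.23 + 0.09 + 0.06 + 0.02 + 0.27 = 1.18
D = 1 − ½ × 1.18 = 1 − 0.590 = 0.4100
D = 0.4100 > 0.3 → Yes.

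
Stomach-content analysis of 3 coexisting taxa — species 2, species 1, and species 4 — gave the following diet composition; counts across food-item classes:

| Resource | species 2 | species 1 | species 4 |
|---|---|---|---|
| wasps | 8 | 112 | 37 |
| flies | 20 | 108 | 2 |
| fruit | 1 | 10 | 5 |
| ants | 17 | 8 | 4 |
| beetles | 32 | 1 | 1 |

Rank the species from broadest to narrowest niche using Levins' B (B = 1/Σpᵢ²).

Proportions for species 2 (n=78): 8/78=0.1026, 20/78=0.2564, 1/78=0.0128, 17/78=0.2179, 32/78=0.4103
Proportions for species 1 (n=239): 112/239=0.4686, 108/239=0.4519, 10/239=0.0418, 8/239=0.0335, 1/239=0.0042
Proportions for species 4 (n=49): 37/49=0.7551, 2/49=0.0408, 5/49=0.1020, 4/49=0.0816, 1/49=0.0204
Σp_2ᵢ² = 0.1026² + 0.2564² + 0.0128² + 0.2179² + 0.4103² = 0.010527 + 0.065741 + 0.000164 + 0.047480 + 0.168346 = 0.292258
B_2 = 1 / 0.292258 = 3.4216
Σp_1ᵢ² = 0.4686² + 0.4519² + 0.0418² + 0.0335² + 0.0042² = 0.219586 + 0.204214 + 0.001747 + 0.001122 + 0.000018 = 0.426687
B_1 = 1 / 0.426687 = 2.3436
Σp_4ᵢ² = 0.7551² + 0.0408² + 0.1020² + 0.0816² + 0.0204² = 0.570176 + 0.001665 + 0.010404 + 0.006659 + 0.000416 = 0.589320
B_4 = 1 / 0.589320 = 1.6969
Ranking by B (broadest → narrowest): species 2 (3.42) > species 1 (2.34) > species 4 (1.70)

species 2 > species 1 > species 4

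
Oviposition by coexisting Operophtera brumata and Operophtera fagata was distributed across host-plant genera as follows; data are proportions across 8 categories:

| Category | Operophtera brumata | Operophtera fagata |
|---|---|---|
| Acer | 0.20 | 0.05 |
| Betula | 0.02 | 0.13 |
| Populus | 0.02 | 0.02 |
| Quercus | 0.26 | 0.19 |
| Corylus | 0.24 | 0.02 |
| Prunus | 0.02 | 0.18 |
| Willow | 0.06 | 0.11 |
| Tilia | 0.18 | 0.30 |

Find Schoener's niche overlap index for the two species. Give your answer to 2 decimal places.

0.56

Σ|p₁ᵢ − p₂ᵢ| = 0.15 + 0.11 + 0.00 + 0.07 + 0.22 + 0.16 + 0.05 + 0.12 = 0.88
D = 1 − ½ × 0.88 = 1 − 0.440 = 0.5600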